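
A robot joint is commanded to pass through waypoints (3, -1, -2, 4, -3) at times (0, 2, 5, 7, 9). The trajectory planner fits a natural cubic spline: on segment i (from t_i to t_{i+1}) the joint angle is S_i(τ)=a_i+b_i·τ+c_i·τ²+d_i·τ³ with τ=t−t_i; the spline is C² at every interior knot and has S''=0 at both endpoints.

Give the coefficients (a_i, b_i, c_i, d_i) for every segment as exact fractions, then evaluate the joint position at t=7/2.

  seg 0: a=3 b=-2087/1032 c=0 d=23/4128
  seg 1: a=-1 b=-1009/516 c=23/688 d=349/2064
  seg 2: a=-2 b=5801/2064 c=535/344 d=-6029/8256
  seg 3: a=4 b=277/1032 c=-3889/1376 d=3889/8256
S(7/2) = -18093/5504

Δ: Δ0=-2, Δ1=-1/3, Δ2=3, Δ3=-7/2
row 1: diag=10, rhs=10; c'=3/10, d'=1
row 2: denom=10−3·3/10=91/10; d'=(20−3·1)/(91/10)=170/91
row 3: denom=8−2·20/91=688/91; d'=(-39−2·170/91)/(688/91)=-3889/688
back: M3=-3889/688
back: M2=170/91−20/91·-3889/688=535/172
back: M1=1−3/10·535/172=23/344
M: M0=0, M1=23/344, M2=535/172, M3=-3889/688, M4=0
seg 0: a=3, c=M0/2=0, d=(M1−M0)/(6·2)=23/4128, b=Δ0−h0·(2M0+M1)/6=-2087/1032
seg 1: a=-1, c=M1/2=23/688, d=(M2−M1)/(6·3)=349/2064, b=Δ1−h1·(2M1+M2)/6=-1009/516
seg 2: a=-2, c=M2/2=535/344, d=(M3−M2)/(6·2)=-6029/8256, b=Δ2−h2·(2M2+M3)/6=5801/2064
seg 3: a=4, c=M3/2=-3889/1376, d=(M4−M3)/(6·2)=3889/8256, b=Δ3−h3·(2M3+M4)/6=277/1032
t_q=7/2 → seg 1, τ=3/2; S=-1+-1009/516·τ+23/688·τ²+349/2064·τ³=-18093/5504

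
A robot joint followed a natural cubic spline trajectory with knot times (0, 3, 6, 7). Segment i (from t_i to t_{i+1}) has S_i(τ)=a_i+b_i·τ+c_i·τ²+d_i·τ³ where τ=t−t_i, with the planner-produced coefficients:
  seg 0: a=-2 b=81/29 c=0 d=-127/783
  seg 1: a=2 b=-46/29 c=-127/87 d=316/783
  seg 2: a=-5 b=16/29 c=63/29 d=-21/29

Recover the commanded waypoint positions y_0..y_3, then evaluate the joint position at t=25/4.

y_0 = S_0(0) = a_0 = -2
y_1 = S_1(0) = a_1 = 2
y_2 = S_2(0) = a_2 = -5
y_3 = S_2(1) = -3
t_q=25/4 is in segment 2 (τ=1/4); S_2(τ)=-8793/1856

y_0=-2 y_1=2 y_2=-5 y_3=-3
S(25/4) = -8793/1856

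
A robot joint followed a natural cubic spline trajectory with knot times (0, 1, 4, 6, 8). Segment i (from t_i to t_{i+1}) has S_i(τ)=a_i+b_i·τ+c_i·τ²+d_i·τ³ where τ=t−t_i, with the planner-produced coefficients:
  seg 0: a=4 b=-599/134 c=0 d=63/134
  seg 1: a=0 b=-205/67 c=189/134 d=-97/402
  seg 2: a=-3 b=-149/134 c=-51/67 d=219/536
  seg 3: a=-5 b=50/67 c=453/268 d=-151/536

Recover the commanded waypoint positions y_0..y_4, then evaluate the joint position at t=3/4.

y_0=4 y_1=0 y_2=-3 y_3=-5 y_4=1
S(3/4) = 7253/8576

y_0 = S_0(0) = a_0 = 4
y_1 = S_1(0) = a_1 = 0
y_2 = S_2(0) = a_2 = -3
y_3 = S_3(0) = a_3 = -5
y_4 = S_3(2) = 1
t_q=3/4 is in segment 0 (τ=3/4); S_0(τ)=7253/8576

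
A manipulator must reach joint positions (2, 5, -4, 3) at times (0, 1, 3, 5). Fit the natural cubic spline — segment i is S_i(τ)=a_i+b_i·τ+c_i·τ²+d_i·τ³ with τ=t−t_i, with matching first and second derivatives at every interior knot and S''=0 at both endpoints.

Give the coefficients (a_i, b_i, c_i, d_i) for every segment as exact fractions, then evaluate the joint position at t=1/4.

Δ: Δ0=3, Δ1=-9/2, Δ2=7/2
row 1: diag=6, rhs=-45; c'=1/3, d'=-15/2
row 2: denom=8−2·1/3=22/3; d'=(48−2·-15/2)/(22/3)=189/22
back: M2=189/22
back: M1=-15/2−1/3·189/22=-114/11
M: M0=0, M1=-114/11, M2=189/22, M3=0
seg 0: a=2, c=M0/2=0, d=(M1−M0)/(6·1)=-19/11, b=Δ0−h0·(2M0+M1)/6=52/11
seg 1: a=5, c=M1/2=-57/11, d=(M2−M1)/(6·2)=139/88, b=Δ1−h1·(2M1+M2)/6=-5/11
seg 2: a=-4, c=M2/2=189/44, d=(M3−M2)/(6·2)=-63/88, b=Δ2−h2·(2M2+M3)/6=-49/22
t_q=1/4 → seg 0, τ=1/4; S=2+52/11·τ+0·τ²+-19/11·τ³=2221/704

  seg 0: a=2 b=52/11 c=0 d=-19/11
  seg 1: a=5 b=-5/11 c=-57/11 d=139/88
  seg 2: a=-4 b=-49/22 c=189/44 d=-63/88
S(1/4) = 2221/704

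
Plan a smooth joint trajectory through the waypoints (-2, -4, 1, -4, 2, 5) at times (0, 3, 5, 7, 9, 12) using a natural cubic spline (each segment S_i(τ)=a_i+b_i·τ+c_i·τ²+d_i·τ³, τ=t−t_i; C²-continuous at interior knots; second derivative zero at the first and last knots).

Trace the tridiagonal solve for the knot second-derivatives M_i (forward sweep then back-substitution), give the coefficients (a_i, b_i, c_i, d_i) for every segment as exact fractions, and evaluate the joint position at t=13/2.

Δ: Δ0=-2/3, Δ1=5/2, Δ2=-5/2, Δ3=3, Δ4=1
row 1: diag=10, rhs=19; c'=1/5, d'=19/10
row 2: denom=8−2·1/5=38/5; d'=(-30−2·19/10)/(38/5)=-169/38
row 3: denom=8−2·5/19=142/19; d'=(33−2·-169/38)/(142/19)=398/71
row 4: denom=10−2·19/71=672/71; d'=(-12−2·398/71)/(672/71)=-103/42
back: M4=-103/42
back: M3=398/71−19/71·-103/42=263/42
back: M2=-169/38−5/19·263/42=-128/21
back: M1=19/10−1/5·-128/21=131/42
M: M0=0, M1=131/42, M2=-128/21, M3=263/42, M4=-103/42, M5=0
seg 0: a=-2, c=M0/2=0, d=(M1−M0)/(6·3)=131/756, b=Δ0−h0·(2M0+M1)/6=-187/84
seg 1: a=-4, c=M1/2=131/84, d=(M2−M1)/(6·2)=-43/56, b=Δ1−h1·(2M1+M2)/6=103/42
seg 2: a=1, c=M2/2=-64/21, d=(M3−M2)/(6·2)=173/168, b=Δ2−h2·(2M2+M3)/6=-11/21
seg 3: a=-4, c=M3/2=263/84, d=(M4−M3)/(6·2)=-61/84, b=Δ3−h3·(2M3+M4)/6=-5/14
seg 4: a=2, c=M4/2=-103/84, d=(M5−M4)/(6·3)=103/756, b=Δ4−h4·(2M4+M5)/6=145/42
t_q=13/2 → seg 2, τ=3/2; S=1+-11/21·τ+-64/21·τ²+173/168·τ³=-1419/448

  seg 0: a=-2 b=-187/84 c=0 d=131/756
  seg 1: a=-4 b=103/42 c=131/84 d=-43/56
  seg 2: a=1 b=-11/21 c=-64/21 d=173/168
  seg 3: a=-4 b=-5/14 c=263/84 d=-61/84
  seg 4: a=2 b=145/42 c=-103/84 d=103/756
S(13/2) = -1419/448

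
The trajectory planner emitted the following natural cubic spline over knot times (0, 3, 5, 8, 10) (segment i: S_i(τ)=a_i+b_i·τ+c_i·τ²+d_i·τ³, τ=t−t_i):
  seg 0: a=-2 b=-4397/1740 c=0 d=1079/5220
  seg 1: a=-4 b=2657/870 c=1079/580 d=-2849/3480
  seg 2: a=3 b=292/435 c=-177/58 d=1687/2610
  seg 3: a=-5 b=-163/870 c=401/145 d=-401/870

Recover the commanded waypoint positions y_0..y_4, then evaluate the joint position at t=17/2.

y_0=-2 y_1=-4 y_2=3 y_3=-5 y_4=2
S(17/2) = -10347/2320

y_0 = S_0(0) = a_0 = -2
y_1 = S_1(0) = a_1 = -4
y_2 = S_2(0) = a_2 = 3
y_3 = S_3(0) = a_3 = -5
y_4 = S_3(2) = 2
t_q=17/2 is in segment 3 (τ=1/2); S_3(τ)=-10347/2320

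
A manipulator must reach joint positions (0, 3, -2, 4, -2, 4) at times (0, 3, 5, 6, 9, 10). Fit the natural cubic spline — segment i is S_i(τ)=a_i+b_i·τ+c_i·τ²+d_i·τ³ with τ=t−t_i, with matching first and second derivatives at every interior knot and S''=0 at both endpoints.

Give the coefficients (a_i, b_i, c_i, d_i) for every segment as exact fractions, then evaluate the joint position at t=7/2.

  seg 0: a=0 b=1619/500 c=0 d=-373/1500
  seg 1: a=3 b=-869/250 c=-1119/500 d=1363/1000
  seg 2: a=-2 b=491/125 c=297/50 d=-967/250
  seg 3: a=4 b=1051/250 c=-708/125 d=899/750
  seg 4: a=-2 b=323/125 c=1281/250 d=-427/250
S(7/2) = 6983/8000

Δ: Δ0=1, Δ1=-5/2, Δ2=6, Δ3=-2, Δ4=6
row 1: diag=10, rhs=-21; c'=1/5, d'=-21/10
row 2: denom=6−2·1/5=28/5; d'=(51−2·-21/10)/(28/5)=69/7
row 3: denom=8−1·5/28=219/28; d'=(-48−1·69/7)/(219/28)=-540/73
row 4: denom=8−3·28/73=500/73; d'=(48−3·-540/73)/(500/73)=1281/125
back: M4=1281/125
back: M3=-540/73−28/73·1281/125=-1416/125
back: M2=69/7−5/28·-1416/125=297/25
back: M1=-21/10−1/5·297/25=-1119/250
M: M0=0, M1=-1119/250, M2=297/25, M3=-1416/125, M4=1281/125, M5=0
seg 0: a=0, c=M0/2=0, d=(M1−M0)/(6·3)=-373/1500, b=Δ0−h0·(2M0+M1)/6=1619/500
seg 1: a=3, c=M1/2=-1119/500, d=(M2−M1)/(6·2)=1363/1000, b=Δ1−h1·(2M1+M2)/6=-869/250
seg 2: a=-2, c=M2/2=297/50, d=(M3−M2)/(6·1)=-967/250, b=Δ2−h2·(2M2+M3)/6=491/125
seg 3: a=4, c=M3/2=-708/125, d=(M4−M3)/(6·3)=899/750, b=Δ3−h3·(2M3+M4)/6=1051/250
seg 4: a=-2, c=M4/2=1281/250, d=(M5−M4)/(6·1)=-427/250, b=Δ4−h4·(2M4+M5)/6=323/125
t_q=7/2 → seg 1, τ=1/2; S=3+-869/250·τ+-1119/500·τ²+1363/1000·τ³=6983/8000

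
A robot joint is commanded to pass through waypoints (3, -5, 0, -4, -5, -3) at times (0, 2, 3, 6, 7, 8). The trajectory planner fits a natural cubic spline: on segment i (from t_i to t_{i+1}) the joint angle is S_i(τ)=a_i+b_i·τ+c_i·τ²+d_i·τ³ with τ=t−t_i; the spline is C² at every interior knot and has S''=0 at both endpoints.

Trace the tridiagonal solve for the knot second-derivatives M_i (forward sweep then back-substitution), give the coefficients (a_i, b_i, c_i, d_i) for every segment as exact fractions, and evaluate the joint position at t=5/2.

Δ: Δ0=-4, Δ1=5, Δ2=-4/3, Δ3=-1, Δ4=2
row 1: diag=6, rhs=54; c'=1/6, d'=9
row 2: denom=8−1·1/6=47/6; d'=(-38−1·9)/(47/6)=-6
row 3: denom=8−3·18/47=322/47; d'=(2−3·-6)/(322/47)=470/161
row 4: denom=4−1·47/322=1241/322; d'=(18−1·470/161)/(1241/322)=4856/1241
back: M4=4856/1241
back: M3=470/161−47/322·4856/1241=2914/1241
back: M2=-6−18/47·2914/1241=-8562/1241
back: M1=9−1/6·-8562/1241=12596/1241
M: M0=0, M1=12596/1241, M2=-8562/1241, M3=2914/1241, M4=4856/1241, M5=0
seg 0: a=3, c=M0/2=0, d=(M1−M0)/(6·2)=3149/3723, b=Δ0−h0·(2M0+M1)/6=-27488/3723
seg 1: a=-5, c=M1/2=6298/1241, d=(M2−M1)/(6·1)=-10579/3723, b=Δ1−h1·(2M1+M2)/6=10300/3723
seg 2: a=0, c=M2/2=-4281/1241, d=(M3−M2)/(6·3)=5738/11169, b=Δ2−h2·(2M2+M3)/6=16351/3723
seg 3: a=-4, c=M3/2=1457/1241, d=(M4−M3)/(6·1)=971/3723, b=Δ3−h3·(2M3+M4)/6=-9065/3723
seg 4: a=-5, c=M4/2=2428/1241, d=(M5−M4)/(6·1)=-2428/3723, b=Δ4−h4·(2M4+M5)/6=2590/3723
t_q=5/2 → seg 1, τ=1/2; S=-5+10300/3723·τ+6298/1241·τ²+-10579/3723·τ³=-26837/9928

  seg 0: a=3 b=-27488/3723 c=0 d=3149/3723
  seg 1: a=-5 b=10300/3723 c=6298/1241 d=-10579/3723
  seg 2: a=0 b=16351/3723 c=-4281/1241 d=5738/11169
  seg 3: a=-4 b=-9065/3723 c=1457/1241 d=971/3723
  seg 4: a=-5 b=2590/3723 c=2428/1241 d=-2428/3723
S(5/2) = -26837/9928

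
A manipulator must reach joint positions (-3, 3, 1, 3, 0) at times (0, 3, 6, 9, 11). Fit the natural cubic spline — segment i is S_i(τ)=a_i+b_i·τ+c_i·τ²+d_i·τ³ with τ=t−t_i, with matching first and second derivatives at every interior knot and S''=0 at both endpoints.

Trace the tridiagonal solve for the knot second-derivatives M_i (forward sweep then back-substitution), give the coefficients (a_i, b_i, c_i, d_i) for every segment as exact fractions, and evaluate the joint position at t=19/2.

Δ: Δ0=2, Δ1=-2/3, Δ2=2/3, Δ3=-3/2
row 1: diag=12, rhs=-16; c'=1/4, d'=-4/3
row 2: denom=12−3·1/4=45/4; d'=(8−3·-4/3)/(45/4)=16/15
row 3: denom=10−3·4/15=46/5; d'=(-13−3·16/15)/(46/5)=-81/46
back: M3=-81/46
back: M2=16/15−4/15·-81/46=106/69
back: M1=-4/3−1/4·106/69=-79/46
M: M0=0, M1=-79/46, M2=106/69, M3=-81/46, M4=0
seg 0: a=-3, c=M0/2=0, d=(M1−M0)/(6·3)=-79/828, b=Δ0−h0·(2M0+M1)/6=263/92
seg 1: a=3, c=M1/2=-79/92, d=(M2−M1)/(6·3)=449/2484, b=Δ1−h1·(2M1+M2)/6=13/46
seg 2: a=1, c=M2/2=53/69, d=(M3−M2)/(6·3)=-455/2484, b=Δ2−h2·(2M2+M3)/6=1/92
seg 3: a=3, c=M3/2=-81/92, d=(M4−M3)/(6·2)=27/184, b=Δ3−h3·(2M3+M4)/6=-15/46
t_q=19/2 → seg 3, τ=1/2; S=3+-15/46·τ+-81/92·τ²+27/184·τ³=3879/1472

  seg 0: a=-3 b=263/92 c=0 d=-79/828
  seg 1: a=3 b=13/46 c=-79/92 d=449/2484
  seg 2: a=1 b=1/92 c=53/69 d=-455/2484
  seg 3: a=3 b=-15/46 c=-81/92 d=27/184
S(19/2) = 3879/1472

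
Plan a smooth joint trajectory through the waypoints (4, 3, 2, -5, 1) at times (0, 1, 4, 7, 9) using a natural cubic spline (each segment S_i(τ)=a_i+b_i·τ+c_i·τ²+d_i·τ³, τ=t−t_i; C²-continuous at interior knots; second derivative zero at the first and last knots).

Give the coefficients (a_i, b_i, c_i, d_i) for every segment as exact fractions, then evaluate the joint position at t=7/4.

Δ: Δ0=-1, Δ1=-1/3, Δ2=-7/3, Δ3=3
row 1: diag=8, rhs=4; c'=3/8, d'=1/2
row 2: denom=12−3·3/8=87/8; d'=(-12−3·1/2)/(87/8)=-36/29
row 3: denom=10−3·8/29=266/29; d'=(32−3·-36/29)/(266/29)=74/19
back: M3=74/19
back: M2=-36/29−8/29·74/19=-44/19
back: M1=1/2−3/8·-44/19=26/19
M: M0=0, M1=26/19, M2=-44/19, M3=74/19, M4=0
seg 0: a=4, c=M0/2=0, d=(M1−M0)/(6·1)=13/57, b=Δ0−h0·(2M0+M1)/6=-70/57
seg 1: a=3, c=M1/2=13/19, d=(M2−M1)/(6·3)=-35/171, b=Δ1−h1·(2M1+M2)/6=-31/57
seg 2: a=2, c=M2/2=-22/19, d=(M3−M2)/(6·3)=59/171, b=Δ2−h2·(2M2+M3)/6=-112/57
seg 3: a=-5, c=M3/2=37/19, d=(M4−M3)/(6·2)=-37/114, b=Δ3−h3·(2M3+M4)/6=23/57
t_q=7/4 → seg 1, τ=3/4; S=3+-31/57·τ+13/19·τ²+-35/171·τ³=185/64

  seg 0: a=4 b=-70/57 c=0 d=13/57
  seg 1: a=3 b=-31/57 c=13/19 d=-35/171
  seg 2: a=2 b=-112/57 c=-22/19 d=59/171
  seg 3: a=-5 b=23/57 c=37/19 d=-37/114
S(7/4) = 185/64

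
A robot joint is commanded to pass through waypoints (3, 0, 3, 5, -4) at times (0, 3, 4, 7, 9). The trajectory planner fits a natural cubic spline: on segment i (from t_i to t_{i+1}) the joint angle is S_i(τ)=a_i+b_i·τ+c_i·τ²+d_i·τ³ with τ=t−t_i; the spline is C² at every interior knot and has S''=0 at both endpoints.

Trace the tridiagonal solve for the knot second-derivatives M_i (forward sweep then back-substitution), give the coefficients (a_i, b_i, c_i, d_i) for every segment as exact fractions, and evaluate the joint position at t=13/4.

  seg 0: a=3 b=-2867/1116 c=0 d=1751/10044
  seg 1: a=0 b=1193/558 c=1751/1116 d=-263/372
  seg 2: a=3 b=3521/1116 c=-154/279 d=-929/10044
  seg 3: a=5 b=-1481/558 c=-515/372 d=515/2232
S(13/4) = 14797/23808

Δ: Δ0=-1, Δ1=3, Δ2=2/3, Δ3=-9/2
row 1: diag=8, rhs=24; c'=1/8, d'=3
row 2: denom=8−1·1/8=63/8; d'=(-14−1·3)/(63/8)=-136/63
row 3: denom=10−3·8/21=62/7; d'=(-31−3·-136/63)/(62/7)=-515/186
back: M3=-515/186
back: M2=-136/63−8/21·-515/186=-308/279
back: M1=3−1/8·-308/279=1751/558
M: M0=0, M1=1751/558, M2=-308/279, M3=-515/186, M4=0
seg 0: a=3, c=M0/2=0, d=(M1−M0)/(6·3)=1751/10044, b=Δ0−h0·(2M0+M1)/6=-2867/1116
seg 1: a=0, c=M1/2=1751/1116, d=(M2−M1)/(6·1)=-263/372, b=Δ1−h1·(2M1+M2)/6=1193/558
seg 2: a=3, c=M2/2=-154/279, d=(M3−M2)/(6·3)=-929/10044, b=Δ2−h2·(2M2+M3)/6=3521/1116
seg 3: a=5, c=M3/2=-515/372, d=(M4−M3)/(6·2)=515/2232, b=Δ3−h3·(2M3+M4)/6=-1481/558
t_q=13/4 → seg 1, τ=1/4; S=0+1193/558·τ+1751/1116·τ²+-263/372·τ³=14797/23808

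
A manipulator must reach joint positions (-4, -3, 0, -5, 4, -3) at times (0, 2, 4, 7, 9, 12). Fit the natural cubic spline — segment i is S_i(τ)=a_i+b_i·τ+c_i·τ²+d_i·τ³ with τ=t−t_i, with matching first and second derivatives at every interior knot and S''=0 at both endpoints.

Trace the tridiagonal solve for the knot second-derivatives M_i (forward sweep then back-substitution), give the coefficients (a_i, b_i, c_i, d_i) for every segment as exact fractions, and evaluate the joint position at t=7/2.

  seg 0: a=-4 b=-143/1644 c=0 d=965/6576
  seg 1: a=-3 b=688/411 c=965/1096 d=-3181/6576
  seg 2: a=0 b=-1001/1644 c=-277/137 d=8233/14796
  seg 3: a=-5 b=1877/822 c=4909/1644 d=-1029/1096
  seg 4: a=4 b=1217/411 c=-1088/411 d=1088/3699
S(7/2) = -2465/17536

Δ: Δ0=1/2, Δ1=3/2, Δ2=-5/3, Δ3=9/2, Δ4=-7/3
row 1: diag=8, rhs=6; c'=1/4, d'=3/4
row 2: denom=10−2·1/4=19/2; d'=(-19−2·3/4)/(19/2)=-41/19
row 3: denom=10−3·6/19=172/19; d'=(37−3·-41/19)/(172/19)=413/86
row 4: denom=10−2·19/86=411/43; d'=(-41−2·413/86)/(411/43)=-2176/411
back: M4=-2176/411
back: M3=413/86−19/86·-2176/411=4909/822
back: M2=-41/19−6/19·4909/822=-554/137
back: M1=3/4−1/4·-554/137=965/548
M: M0=0, M1=965/548, M2=-554/137, M3=4909/822, M4=-2176/411, M5=0
seg 0: a=-4, c=M0/2=0, d=(M1−M0)/(6·2)=965/6576, b=Δ0−h0·(2M0+M1)/6=-143/1644
seg 1: a=-3, c=M1/2=965/1096, d=(M2−M1)/(6·2)=-3181/6576, b=Δ1−h1·(2M1+M2)/6=688/411
seg 2: a=0, c=M2/2=-277/137, d=(M3−M2)/(6·3)=8233/14796, b=Δ2−h2·(2M2+M3)/6=-1001/1644
seg 3: a=-5, c=M3/2=4909/1644, d=(M4−M3)/(6·2)=-1029/1096, b=Δ3−h3·(2M3+M4)/6=1877/822
seg 4: a=4, c=M4/2=-1088/411, d=(M5−M4)/(6·3)=1088/3699, b=Δ4−h4·(2M4+M5)/6=1217/411
t_q=7/2 → seg 1, τ=3/2; S=-3+688/411·τ+965/1096·τ²+-3181/6576·τ³=-2465/17536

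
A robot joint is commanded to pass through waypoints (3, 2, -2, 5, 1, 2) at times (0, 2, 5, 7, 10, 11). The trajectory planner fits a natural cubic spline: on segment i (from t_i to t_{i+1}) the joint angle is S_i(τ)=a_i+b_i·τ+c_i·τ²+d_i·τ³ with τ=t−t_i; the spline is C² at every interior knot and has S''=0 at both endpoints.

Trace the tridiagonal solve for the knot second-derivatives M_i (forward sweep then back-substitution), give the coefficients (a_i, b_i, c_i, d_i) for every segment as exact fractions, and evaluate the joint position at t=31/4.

  seg 0: a=3 b=1333/12282 c=0 d=-3737/24564
  seg 1: a=2 b=-21089/12282 c=-3737/4094 d=6391/18423
  seg 2: a=-2 b=26683/12282 c=9045/4094 d=-18983/24564
  seg 3: a=5 b=21325/12282 c=-4969/2047 d=5749/12282
  seg 4: a=1 b=-1168/6141 c=7309/4094 d=-7309/12282
S(31/4) = 1345253/262016

Δ: Δ0=-1/2, Δ1=-4/3, Δ2=7/2, Δ3=-4/3, Δ4=1
row 1: diag=10, rhs=-5; c'=3/10, d'=-1/2
row 2: denom=10−3·3/10=91/10; d'=(29−3·-1/2)/(91/10)=305/91
row 3: denom=10−2·20/91=870/91; d'=(-29−2·305/91)/(870/91)=-1083/290
row 4: denom=8−3·91/290=2047/290; d'=(14−3·-1083/290)/(2047/290)=7309/2047
back: M4=7309/2047
back: M3=-1083/290−91/290·7309/2047=-9938/2047
back: M2=305/91−20/91·-9938/2047=9045/2047
back: M1=-1/2−3/10·9045/2047=-3737/2047
M: M0=0, M1=-3737/2047, M2=9045/2047, M3=-9938/2047, M4=7309/2047, M5=0
seg 0: a=3, c=M0/2=0, d=(M1−M0)/(6·2)=-3737/24564, b=Δ0−h0·(2M0+M1)/6=1333/12282
seg 1: a=2, c=M1/2=-3737/4094, d=(M2−M1)/(6·3)=6391/18423, b=Δ1−h1·(2M1+M2)/6=-21089/12282
seg 2: a=-2, c=M2/2=9045/4094, d=(M3−M2)/(6·2)=-18983/24564, b=Δ2−h2·(2M2+M3)/6=26683/12282
seg 3: a=5, c=M3/2=-4969/2047, d=(M4−M3)/(6·3)=5749/12282, b=Δ3−h3·(2M3+M4)/6=21325/12282
seg 4: a=1, c=M4/2=7309/4094, d=(M5−M4)/(6·1)=-7309/12282, b=Δ4−h4·(2M4+M5)/6=-1168/6141
t_q=31/4 → seg 3, τ=3/4; S=5+21325/12282·τ+-4969/2047·τ²+5749/12282·τ³=1345253/262016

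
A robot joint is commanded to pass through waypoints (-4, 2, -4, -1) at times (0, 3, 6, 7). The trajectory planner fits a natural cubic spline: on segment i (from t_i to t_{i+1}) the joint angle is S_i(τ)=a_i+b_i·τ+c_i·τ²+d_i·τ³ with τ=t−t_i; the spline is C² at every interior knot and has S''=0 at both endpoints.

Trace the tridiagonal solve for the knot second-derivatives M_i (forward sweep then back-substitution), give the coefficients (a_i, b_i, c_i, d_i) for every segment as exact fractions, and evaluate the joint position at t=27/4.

  seg 0: a=-4 b=105/29 c=0 d=-47/261
  seg 1: a=2 b=-36/29 c=-47/29 d=119/261
  seg 2: a=-4 b=39/29 c=72/29 d=-24/29
S(27/4) = -451/232

Δ: Δ0=2, Δ1=-2, Δ2=3
row 1: diag=12, rhs=-24; c'=1/4, d'=-2
row 2: denom=8−3·1/4=29/4; d'=(30−3·-2)/(29/4)=144/29
back: M2=144/29
back: M1=-2−1/4·144/29=-94/29
M: M0=0, M1=-94/29, M2=144/29, M3=0
seg 0: a=-4, c=M0/2=0, d=(M1−M0)/(6·3)=-47/261, b=Δ0−h0·(2M0+M1)/6=105/29
seg 1: a=2, c=M1/2=-47/29, d=(M2−M1)/(6·3)=119/261, b=Δ1−h1·(2M1+M2)/6=-36/29
seg 2: a=-4, c=M2/2=72/29, d=(M3−M2)/(6·1)=-24/29, b=Δ2−h2·(2M2+M3)/6=39/29
t_q=27/4 → seg 2, τ=3/4; S=-4+39/29·τ+72/29·τ²+-24/29·τ³=-451/232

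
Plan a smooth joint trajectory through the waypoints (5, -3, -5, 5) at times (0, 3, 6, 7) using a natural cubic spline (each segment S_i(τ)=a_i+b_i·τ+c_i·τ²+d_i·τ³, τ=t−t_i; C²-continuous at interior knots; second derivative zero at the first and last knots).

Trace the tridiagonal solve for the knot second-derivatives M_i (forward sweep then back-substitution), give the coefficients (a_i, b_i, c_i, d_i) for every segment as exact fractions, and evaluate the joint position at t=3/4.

  seg 0: a=5 b=-184/87 c=0 d=-16/261
  seg 1: a=-3 b=-328/87 c=-16/29 d=46/87
  seg 2: a=-5 b=626/87 c=122/29 d=-122/87
S(3/4) = 393/116

Δ: Δ0=-8/3, Δ1=-2/3, Δ2=10
row 1: diag=12, rhs=12; c'=1/4, d'=1
row 2: denom=8−3·1/4=29/4; d'=(64−3·1)/(29/4)=244/29
back: M2=244/29
back: M1=1−1/4·244/29=-32/29
M: M0=0, M1=-32/29, M2=244/29, M3=0
seg 0: a=5, c=M0/2=0, d=(M1−M0)/(6·3)=-16/261, b=Δ0−h0·(2M0+M1)/6=-184/87
seg 1: a=-3, c=M1/2=-16/29, d=(M2−M1)/(6·3)=46/87, b=Δ1−h1·(2M1+M2)/6=-328/87
seg 2: a=-5, c=M2/2=122/29, d=(M3−M2)/(6·1)=-122/87, b=Δ2−h2·(2M2+M3)/6=626/87
t_q=3/4 → seg 0, τ=3/4; S=5+-184/87·τ+0·τ²+-16/261·τ³=393/116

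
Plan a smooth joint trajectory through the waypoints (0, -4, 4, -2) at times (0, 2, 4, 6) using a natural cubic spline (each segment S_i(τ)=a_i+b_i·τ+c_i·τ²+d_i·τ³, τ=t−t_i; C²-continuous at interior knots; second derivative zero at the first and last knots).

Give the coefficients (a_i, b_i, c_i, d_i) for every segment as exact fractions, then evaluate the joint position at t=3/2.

Δ: Δ0=-2, Δ1=4, Δ2=-3
row 1: diag=8, rhs=36; c'=1/4, d'=9/2
row 2: denom=8−2·1/4=15/2; d'=(-42−2·9/2)/(15/2)=-34/5
back: M2=-34/5
back: M1=9/2−1/4·-34/5=31/5
M: M0=0, M1=31/5, M2=-34/5, M3=0
seg 0: a=0, c=M0/2=0, d=(M1−M0)/(6·2)=31/60, b=Δ0−h0·(2M0+M1)/6=-61/15
seg 1: a=-4, c=M1/2=31/10, d=(M2−M1)/(6·2)=-13/12, b=Δ1−h1·(2M1+M2)/6=32/15
seg 2: a=4, c=M2/2=-17/5, d=(M3−M2)/(6·2)=17/30, b=Δ2−h2·(2M2+M3)/6=23/15
t_q=3/2 → seg 0, τ=3/2; S=0+-61/15·τ+0·τ²+31/60·τ³=-697/160

  seg 0: a=0 b=-61/15 c=0 d=31/60
  seg 1: a=-4 b=32/15 c=31/10 d=-13/12
  seg 2: a=4 b=23/15 c=-17/5 d=17/30
S(3/2) = -697/160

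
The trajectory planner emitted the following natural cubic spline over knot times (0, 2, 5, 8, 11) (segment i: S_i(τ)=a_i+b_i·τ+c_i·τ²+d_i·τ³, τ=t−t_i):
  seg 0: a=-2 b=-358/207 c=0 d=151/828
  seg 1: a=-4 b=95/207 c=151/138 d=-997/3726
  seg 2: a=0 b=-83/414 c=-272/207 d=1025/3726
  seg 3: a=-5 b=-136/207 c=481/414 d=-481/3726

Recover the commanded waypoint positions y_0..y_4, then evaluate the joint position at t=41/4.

y_0 = S_0(0) = a_0 = -2
y_1 = S_1(0) = a_1 = -4
y_2 = S_2(0) = a_2 = 0
y_3 = S_3(0) = a_3 = -5
y_4 = S_3(3) = 0
t_q=41/4 is in segment 3 (τ=9/4); S_3(τ)=-6085/2944

y_0=-2 y_1=-4 y_2=0 y_3=-5 y_4=0
S(41/4) = -6085/2944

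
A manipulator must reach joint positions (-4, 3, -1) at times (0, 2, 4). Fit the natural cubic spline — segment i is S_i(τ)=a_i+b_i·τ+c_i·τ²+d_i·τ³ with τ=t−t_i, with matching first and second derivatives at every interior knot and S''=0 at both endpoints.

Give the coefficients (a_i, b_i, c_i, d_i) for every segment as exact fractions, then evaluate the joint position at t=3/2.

Δ: Δ0=7/2, Δ1=-2
row 1: diag=8, rhs=-33; c'=1/4, d'=-33/8
back: M1=-33/8
M: M0=0, M1=-33/8, M2=0
seg 0: a=-4, c=M0/2=0, d=(M1−M0)/(6·2)=-11/32, b=Δ0−h0·(2M0+M1)/6=39/8
seg 1: a=3, c=M1/2=-33/16, d=(M2−M1)/(6·2)=11/32, b=Δ1−h1·(2M1+M2)/6=3/4
t_q=3/2 → seg 0, τ=3/2; S=-4+39/8·τ+0·τ²+-11/32·τ³=551/256

  seg 0: a=-4 b=39/8 c=0 d=-11/32
  seg 1: a=3 b=3/4 c=-33/16 d=11/32
S(3/2) = 551/256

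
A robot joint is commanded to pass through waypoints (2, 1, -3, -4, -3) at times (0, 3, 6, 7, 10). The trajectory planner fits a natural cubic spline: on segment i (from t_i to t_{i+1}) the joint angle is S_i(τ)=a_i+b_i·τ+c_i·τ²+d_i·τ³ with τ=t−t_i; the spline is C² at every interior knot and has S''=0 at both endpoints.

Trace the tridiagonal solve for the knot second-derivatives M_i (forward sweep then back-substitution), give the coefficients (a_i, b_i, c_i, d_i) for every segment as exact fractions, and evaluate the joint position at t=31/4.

Δ: Δ0=-1/3, Δ1=-4/3, Δ2=-1, Δ3=1/3
row 1: diag=12, rhs=-6; c'=1/4, d'=-1/2
row 2: denom=8−3·1/4=29/4; d'=(2−3·-1/2)/(29/4)=14/29
row 3: denom=8−1·4/29=228/29; d'=(8−1·14/29)/(228/29)=109/114
back: M3=109/114
back: M2=14/29−4/29·109/114=20/57
back: M1=-1/2−1/4·20/57=-67/114
M: M0=0, M1=-67/114, M2=20/57, M3=109/114, M4=0
seg 0: a=2, c=M0/2=0, d=(M1−M0)/(6·3)=-67/2052, b=Δ0−h0·(2M0+M1)/6=-3/76
seg 1: a=1, c=M1/2=-67/228, d=(M2−M1)/(6·3)=107/2052, b=Δ1−h1·(2M1+M2)/6=-35/38
seg 2: a=-3, c=M2/2=10/57, d=(M3−M2)/(6·1)=23/228, b=Δ2−h2·(2M2+M3)/6=-97/76
seg 3: a=-4, c=M3/2=109/228, d=(M4−M3)/(6·3)=-109/2052, b=Δ3−h3·(2M3+M4)/6=-71/114
t_q=31/4 → seg 3, τ=3/4; S=-4+-71/114·τ+109/228·τ²+-109/2052·τ³=-20529/4864

  seg 0: a=2 b=-3/76 c=0 d=-67/2052
  seg 1: a=1 b=-35/38 c=-67/228 d=107/2052
  seg 2: a=-3 b=-97/76 c=10/57 d=23/228
  seg 3: a=-4 b=-71/114 c=109/228 d=-109/2052
S(31/4) = -20529/4864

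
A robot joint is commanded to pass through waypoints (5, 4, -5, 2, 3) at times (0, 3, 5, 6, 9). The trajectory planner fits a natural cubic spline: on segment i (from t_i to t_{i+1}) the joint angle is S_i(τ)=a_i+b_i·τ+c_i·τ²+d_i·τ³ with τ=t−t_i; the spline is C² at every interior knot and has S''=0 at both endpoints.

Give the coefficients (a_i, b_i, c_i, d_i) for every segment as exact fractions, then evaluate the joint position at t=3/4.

  seg 0: a=5 b=689/292 c=0 d=-2359/7884
  seg 1: a=4 b=-835/146 c=-2359/876 d=2893/1752
  seg 2: a=-5 b=728/219 c=1580/219 d=-775/219
  seg 3: a=2 b=521/73 c=-745/219 d=745/1971
S(3/4) = 124153/18688

Δ: Δ0=-1/3, Δ1=-9/2, Δ2=7, Δ3=1/3
row 1: diag=10, rhs=-25; c'=1/5, d'=-5/2
row 2: denom=6−2·1/5=28/5; d'=(69−2·-5/2)/(28/5)=185/14
row 3: denom=8−1·5/28=219/28; d'=(-40−1·185/14)/(219/28)=-1490/219
back: M3=-1490/219
back: M2=185/14−5/28·-1490/219=3160/219
back: M1=-5/2−1/5·3160/219=-2359/438
M: M0=0, M1=-2359/438, M2=3160/219, M3=-1490/219, M4=0
seg 0: a=5, c=M0/2=0, d=(M1−M0)/(6·3)=-2359/7884, b=Δ0−h0·(2M0+M1)/6=689/292
seg 1: a=4, c=M1/2=-2359/876, d=(M2−M1)/(6·2)=2893/1752, b=Δ1−h1·(2M1+M2)/6=-835/146
seg 2: a=-5, c=M2/2=1580/219, d=(M3−M2)/(6·1)=-775/219, b=Δ2−h2·(2M2+M3)/6=728/219
seg 3: a=2, c=M3/2=-745/219, d=(M4−M3)/(6·3)=745/1971, b=Δ3−h3·(2M3+M4)/6=521/73
t_q=3/4 → seg 0, τ=3/4; S=5+689/292·τ+0·τ²+-2359/7884·τ³=124153/18688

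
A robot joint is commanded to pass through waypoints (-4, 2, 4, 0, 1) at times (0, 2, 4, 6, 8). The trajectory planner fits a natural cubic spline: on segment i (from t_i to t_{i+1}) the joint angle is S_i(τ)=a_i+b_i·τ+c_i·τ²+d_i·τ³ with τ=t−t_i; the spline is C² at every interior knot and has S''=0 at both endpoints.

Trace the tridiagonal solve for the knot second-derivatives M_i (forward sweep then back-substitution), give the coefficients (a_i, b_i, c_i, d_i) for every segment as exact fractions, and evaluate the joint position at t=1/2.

  seg 0: a=-4 b=367/112 c=0 d=-31/448
  seg 1: a=2 b=137/56 c=-93/224 d=-69/448
  seg 2: a=4 b=-17/16 c=-75/56 d=195/448
  seg 3: a=0 b=-67/56 c=285/224 d=-95/448
S(1/2) = -8495/3584

Δ: Δ0=3, Δ1=1, Δ2=-2, Δ3=1/2
row 1: diag=8, rhs=-12; c'=1/4, d'=-3/2
row 2: denom=8−2·1/4=15/2; d'=(-18−2·-3/2)/(15/2)=-2
row 3: denom=8−2·4/15=112/15; d'=(15−2·-2)/(112/15)=285/112
back: M3=285/112
back: M2=-2−4/15·285/112=-75/28
back: M1=-3/2−1/4·-75/28=-93/112
M: M0=0, M1=-93/112, M2=-75/28, M3=285/112, M4=0
seg 0: a=-4, c=M0/2=0, d=(M1−M0)/(6·2)=-31/448, b=Δ0−h0·(2M0+M1)/6=367/112
seg 1: a=2, c=M1/2=-93/224, d=(M2−M1)/(6·2)=-69/448, b=Δ1−h1·(2M1+M2)/6=137/56
seg 2: a=4, c=M2/2=-75/56, d=(M3−M2)/(6·2)=195/448, b=Δ2−h2·(2M2+M3)/6=-17/16
seg 3: a=0, c=M3/2=285/224, d=(M4−M3)/(6·2)=-95/448, b=Δ3−h3·(2M3+M4)/6=-67/56
t_q=1/2 → seg 0, τ=1/2; S=-4+367/112·τ+0·τ²+-31/448·τ³=-8495/3584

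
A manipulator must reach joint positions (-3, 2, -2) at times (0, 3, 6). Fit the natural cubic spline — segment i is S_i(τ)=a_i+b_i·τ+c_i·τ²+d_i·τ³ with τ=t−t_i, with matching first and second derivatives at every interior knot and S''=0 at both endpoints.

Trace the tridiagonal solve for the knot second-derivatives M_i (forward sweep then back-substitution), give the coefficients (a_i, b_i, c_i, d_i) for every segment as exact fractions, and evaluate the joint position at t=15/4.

Δ: Δ0=5/3, Δ1=-4/3
row 1: diag=12, rhs=-18; c'=1/4, d'=-3/2
back: M1=-3/2
M: M0=0, M1=-3/2, M2=0
seg 0: a=-3, c=M0/2=0, d=(M1−M0)/(6·3)=-1/12, b=Δ0−h0·(2M0+M1)/6=29/12
seg 1: a=2, c=M1/2=-3/4, d=(M2−M1)/(6·3)=1/12, b=Δ1−h1·(2M1+M2)/6=1/6
t_q=15/4 → seg 1, τ=3/4; S=2+1/6·τ+-3/4·τ²+1/12·τ³=445/256

  seg 0: a=-3 b=29/12 c=0 d=-1/12
  seg 1: a=2 b=1/6 c=-3/4 d=1/12
S(15/4) = 445/256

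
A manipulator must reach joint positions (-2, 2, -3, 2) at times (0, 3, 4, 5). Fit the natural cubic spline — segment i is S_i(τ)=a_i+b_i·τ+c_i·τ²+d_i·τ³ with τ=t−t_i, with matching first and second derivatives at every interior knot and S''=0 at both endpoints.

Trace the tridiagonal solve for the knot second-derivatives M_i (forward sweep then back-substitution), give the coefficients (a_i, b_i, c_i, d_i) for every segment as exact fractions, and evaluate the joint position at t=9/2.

Δ: Δ0=4/3, Δ1=-5, Δ2=5
row 1: diag=8, rhs=-38; c'=1/8, d'=-19/4
row 2: denom=4−1·1/8=31/8; d'=(60−1·-19/4)/(31/8)=518/31
back: M2=518/31
back: M1=-19/4−1/8·518/31=-212/31
M: M0=0, M1=-212/31, M2=518/31, M3=0
seg 0: a=-2, c=M0/2=0, d=(M1−M0)/(6·3)=-106/279, b=Δ0−h0·(2M0+M1)/6=442/93
seg 1: a=2, c=M1/2=-106/31, d=(M2−M1)/(6·1)=365/93, b=Δ1−h1·(2M1+M2)/6=-512/93
seg 2: a=-3, c=M2/2=259/31, d=(M3−M2)/(6·1)=-259/93, b=Δ2−h2·(2M2+M3)/6=-53/93
t_q=9/2 → seg 2, τ=1/2; S=-3+-53/93·τ+259/31·τ²+-259/93·τ³=-383/248

  seg 0: a=-2 b=442/93 c=0 d=-106/279
  seg 1: a=2 b=-512/93 c=-106/31 d=365/93
  seg 2: a=-3 b=-53/93 c=259/31 d=-259/93
S(9/2) = -383/248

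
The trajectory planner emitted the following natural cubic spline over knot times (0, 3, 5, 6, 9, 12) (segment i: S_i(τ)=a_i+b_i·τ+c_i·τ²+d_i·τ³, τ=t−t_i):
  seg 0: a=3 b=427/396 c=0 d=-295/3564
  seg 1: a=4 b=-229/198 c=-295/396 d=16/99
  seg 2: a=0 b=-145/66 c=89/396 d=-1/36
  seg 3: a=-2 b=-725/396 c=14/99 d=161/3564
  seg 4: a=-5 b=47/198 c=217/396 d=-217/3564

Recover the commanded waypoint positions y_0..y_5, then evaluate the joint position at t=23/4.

y_0=3 y_1=4 y_2=0 y_3=-2 y_4=-5 y_5=-1
S(23/4) = -4317/2816

y_0 = S_0(0) = a_0 = 3
y_1 = S_1(0) = a_1 = 4
y_2 = S_2(0) = a_2 = 0
y_3 = S_3(0) = a_3 = -2
y_4 = S_4(0) = a_4 = -5
y_5 = S_4(3) = -1
t_q=23/4 is in segment 2 (τ=3/4); S_2(τ)=-4317/2816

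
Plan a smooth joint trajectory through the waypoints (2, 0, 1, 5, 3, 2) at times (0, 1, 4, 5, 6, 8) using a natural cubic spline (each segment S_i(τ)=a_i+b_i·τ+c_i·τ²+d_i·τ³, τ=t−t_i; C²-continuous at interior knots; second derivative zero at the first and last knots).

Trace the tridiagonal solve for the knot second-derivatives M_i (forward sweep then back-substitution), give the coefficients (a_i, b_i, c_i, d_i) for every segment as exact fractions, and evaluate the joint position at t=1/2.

  seg 0: a=2 b=-14903/7302 c=0 d=299/7302
  seg 1: a=0 b=-7003/3651 c=299/2434 d=4583/21906
  seg 2: a=1 b=32623/7302 c=2441/1217 d=-18061/7302
  seg 3: a=5 b=3866/3651 c=-13179/2434 d=17201/7302
  seg 4: a=3 b=-19739/7302 c=2011/1217 d=-2011/7302
S(1/2) = 19173/19472

Δ: Δ0=-2, Δ1=1/3, Δ2=4, Δ3=-2, Δ4=-1/2
row 1: diag=8, rhs=14; c'=3/8, d'=7/4
row 2: denom=8−3·3/8=55/8; d'=(22−3·7/4)/(55/8)=134/55
row 3: denom=4−1·8/55=212/55; d'=(-36−1·134/55)/(212/55)=-1057/106
row 4: denom=6−1·55/212=1217/212; d'=(9−1·-1057/106)/(1217/212)=4022/1217
back: M4=4022/1217
back: M3=-1057/106−55/212·4022/1217=-13179/1217
back: M2=134/55−8/55·-13179/1217=4882/1217
back: M1=7/4−3/8·4882/1217=299/1217
M: M0=0, M1=299/1217, M2=4882/1217, M3=-13179/1217, M4=4022/1217, M5=0
seg 0: a=2, c=M0/2=0, d=(M1−M0)/(6·1)=299/7302, b=Δ0−h0·(2M0+M1)/6=-14903/7302
seg 1: a=0, c=M1/2=299/2434, d=(M2−M1)/(6·3)=4583/21906, b=Δ1−h1·(2M1+M2)/6=-7003/3651
seg 2: a=1, c=M2/2=2441/1217, d=(M3−M2)/(6·1)=-18061/7302, b=Δ2−h2·(2M2+M3)/6=32623/7302
seg 3: a=5, c=M3/2=-13179/2434, d=(M4−M3)/(6·1)=17201/7302, b=Δ3−h3·(2M3+M4)/6=3866/3651
seg 4: a=3, c=M4/2=2011/1217, d=(M5−M4)/(6·2)=-2011/7302, b=Δ4−h4·(2M4+M5)/6=-19739/7302
t_q=1/2 → seg 0, τ=1/2; S=2+-14903/7302·τ+0·τ²+299/7302·τ³=19173/19472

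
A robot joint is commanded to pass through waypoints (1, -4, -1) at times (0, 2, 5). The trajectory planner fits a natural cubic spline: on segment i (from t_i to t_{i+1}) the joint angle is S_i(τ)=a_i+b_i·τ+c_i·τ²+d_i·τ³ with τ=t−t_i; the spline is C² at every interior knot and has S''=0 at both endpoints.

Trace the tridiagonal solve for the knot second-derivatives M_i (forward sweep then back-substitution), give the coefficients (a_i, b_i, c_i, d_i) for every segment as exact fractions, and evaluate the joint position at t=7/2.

Δ: Δ0=-5/2, Δ1=1
row 1: diag=10, rhs=21; c'=3/10, d'=21/10
back: M1=21/10
M: M0=0, M1=21/10, M2=0
seg 0: a=1, c=M0/2=0, d=(M1−M0)/(6·2)=7/40, b=Δ0−h0·(2M0+M1)/6=-16/5
seg 1: a=-4, c=M1/2=21/20, d=(M2−M1)/(6·3)=-7/60, b=Δ1−h1·(2M1+M2)/6=-11/10
t_q=7/2 → seg 1, τ=3/2; S=-4+-11/10·τ+21/20·τ²+-7/60·τ³=-589/160

  seg 0: a=1 b=-16/5 c=0 d=7/40
  seg 1: a=-4 b=-11/10 c=21/20 d=-7/60
S(7/2) = -589/160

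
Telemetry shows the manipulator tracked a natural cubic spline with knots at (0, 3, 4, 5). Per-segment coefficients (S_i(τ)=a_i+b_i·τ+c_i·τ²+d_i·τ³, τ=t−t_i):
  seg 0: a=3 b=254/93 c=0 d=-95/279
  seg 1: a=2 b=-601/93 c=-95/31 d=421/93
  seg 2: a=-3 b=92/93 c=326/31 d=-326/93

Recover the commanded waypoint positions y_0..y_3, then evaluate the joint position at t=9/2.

y_0=3 y_1=2 y_2=-3 y_3=5
S(9/2) = -39/124

y_0 = S_0(0) = a_0 = 3
y_1 = S_1(0) = a_1 = 2
y_2 = S_2(0) = a_2 = -3
y_3 = S_2(1) = 5
t_q=9/2 is in segment 2 (τ=1/2); S_2(τ)=-39/124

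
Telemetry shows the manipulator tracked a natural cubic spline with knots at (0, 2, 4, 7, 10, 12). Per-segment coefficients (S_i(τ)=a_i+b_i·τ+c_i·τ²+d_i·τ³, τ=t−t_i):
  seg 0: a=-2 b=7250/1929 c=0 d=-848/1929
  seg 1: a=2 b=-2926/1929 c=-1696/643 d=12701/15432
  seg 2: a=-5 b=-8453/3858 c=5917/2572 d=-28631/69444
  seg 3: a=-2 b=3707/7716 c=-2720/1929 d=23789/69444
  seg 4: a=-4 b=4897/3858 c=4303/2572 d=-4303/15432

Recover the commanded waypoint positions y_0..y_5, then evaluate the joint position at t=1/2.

y_0=-2 y_1=2 y_2=-5 y_3=-2 y_4=-4 y_5=3
S(1/2) = -113/643

y_0 = S_0(0) = a_0 = -2
y_1 = S_1(0) = a_1 = 2
y_2 = S_2(0) = a_2 = -5
y_3 = S_3(0) = a_3 = -2
y_4 = S_4(0) = a_4 = -4
y_5 = S_4(2) = 3
t_q=1/2 is in segment 0 (τ=1/2); S_0(τ)=-113/643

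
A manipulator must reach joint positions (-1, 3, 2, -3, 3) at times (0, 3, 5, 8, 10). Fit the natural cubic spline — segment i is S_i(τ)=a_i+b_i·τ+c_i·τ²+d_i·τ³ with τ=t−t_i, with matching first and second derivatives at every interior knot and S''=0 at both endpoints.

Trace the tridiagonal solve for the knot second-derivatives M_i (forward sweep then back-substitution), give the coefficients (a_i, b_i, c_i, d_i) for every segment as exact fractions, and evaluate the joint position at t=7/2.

  seg 0: a=-1 b=3013/1740 c=0 d=-77/1740
  seg 1: a=3 b=467/870 c=-231/580 d=-209/3480
  seg 2: a=2 b=-773/435 c=-22/29 d=346/1305
  seg 3: a=-3 b=361/435 c=236/145 d=-118/435
S(7/2) = 29337/9280

Δ: Δ0=4/3, Δ1=-1/2, Δ2=-5/3, Δ3=3
row 1: diag=10, rhs=-11; c'=1/5, d'=-11/10
row 2: denom=10−2·1/5=48/5; d'=(-7−2·-11/10)/(48/5)=-1/2
row 3: denom=10−3·5/16=145/16; d'=(28−3·-1/2)/(145/16)=472/145
back: M3=472/145
back: M2=-1/2−5/16·472/145=-44/29
back: M1=-11/10−1/5·-44/29=-231/290
M: M0=0, M1=-231/290, M2=-44/29, M3=472/145, M4=0
seg 0: a=-1, c=M0/2=0, d=(M1−M0)/(6·3)=-77/1740, b=Δ0−h0·(2M0+M1)/6=3013/1740
seg 1: a=3, c=M1/2=-231/580, d=(M2−M1)/(6·2)=-209/3480, b=Δ1−h1·(2M1+M2)/6=467/870
seg 2: a=2, c=M2/2=-22/29, d=(M3−M2)/(6·3)=346/1305, b=Δ2−h2·(2M2+M3)/6=-773/435
seg 3: a=-3, c=M3/2=236/145, d=(M4−M3)/(6·2)=-118/435, b=Δ3−h3·(2M3+M4)/6=361/435
t_q=7/2 → seg 1, τ=1/2; S=3+467/870·τ+-231/580·τ²+-209/3480·τ³=29337/9280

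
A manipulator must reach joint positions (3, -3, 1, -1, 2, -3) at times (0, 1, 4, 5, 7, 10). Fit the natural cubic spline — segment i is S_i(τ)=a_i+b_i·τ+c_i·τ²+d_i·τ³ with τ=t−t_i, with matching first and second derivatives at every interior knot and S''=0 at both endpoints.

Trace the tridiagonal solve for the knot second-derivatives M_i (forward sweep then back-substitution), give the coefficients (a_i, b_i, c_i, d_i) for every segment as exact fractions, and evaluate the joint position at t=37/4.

  seg 0: a=3 b=-2737/375 c=0 d=487/375
  seg 1: a=-3 b=-1276/375 c=487/125 d=-869/1125
  seg 2: a=1 b=-331/375 c=-382/125 d=727/375
  seg 3: a=-1 b=-442/375 c=69/25 d=-2131/3000
  seg 4: a=2 b=1003/750 c=-751/500 d=751/4500
S(37/4) = -4441/6400

Δ: Δ0=-6, Δ1=4/3, Δ2=-2, Δ3=3/2, Δ4=-5/3
row 1: diag=8, rhs=44; c'=3/8, d'=11/2
row 2: denom=8−3·3/8=55/8; d'=(-20−3·11/2)/(55/8)=-292/55
row 3: denom=6−1·8/55=322/55; d'=(21−1·-292/55)/(322/55)=1447/322
row 4: denom=10−2·55/161=1500/161; d'=(-19−2·1447/322)/(1500/161)=-751/250
back: M4=-751/250
back: M3=1447/322−55/161·-751/250=138/25
back: M2=-292/55−8/55·138/25=-764/125
back: M1=11/2−3/8·-764/125=974/125
M: M0=0, M1=974/125, M2=-764/125, M3=138/25, M4=-751/250, M5=0
seg 0: a=3, c=M0/2=0, d=(M1−M0)/(6·1)=487/375, b=Δ0−h0·(2M0+M1)/6=-2737/375
seg 1: a=-3, c=M1/2=487/125, d=(M2−M1)/(6·3)=-869/1125, b=Δ1−h1·(2M1+M2)/6=-1276/375
seg 2: a=1, c=M2/2=-382/125, d=(M3−M2)/(6·1)=727/375, b=Δ2−h2·(2M2+M3)/6=-331/375
seg 3: a=-1, c=M3/2=69/25, d=(M4−M3)/(6·2)=-2131/3000, b=Δ3−h3·(2M3+M4)/6=-442/375
seg 4: a=2, c=M4/2=-751/500, d=(M5−M4)/(6·3)=751/4500, b=Δ4−h4·(2M4+M5)/6=1003/750
t_q=37/4 → seg 4, τ=9/4; S=2+1003/750·τ+-751/500·τ²+751/4500·τ³=-4441/6400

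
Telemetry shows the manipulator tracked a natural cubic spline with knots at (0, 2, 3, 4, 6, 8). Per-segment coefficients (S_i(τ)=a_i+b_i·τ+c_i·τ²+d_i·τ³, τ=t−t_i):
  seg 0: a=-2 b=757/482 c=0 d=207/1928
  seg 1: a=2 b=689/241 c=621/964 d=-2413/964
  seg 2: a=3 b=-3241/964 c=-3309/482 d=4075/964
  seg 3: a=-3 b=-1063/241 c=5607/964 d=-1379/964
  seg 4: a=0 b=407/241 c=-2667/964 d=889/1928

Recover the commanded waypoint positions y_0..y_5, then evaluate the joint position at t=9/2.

y_0 = S_0(0) = a_0 = -2
y_1 = S_1(0) = a_1 = 2
y_2 = S_2(0) = a_2 = 3
y_3 = S_3(0) = a_3 = -3
y_4 = S_4(0) = a_4 = 0
y_5 = S_4(2) = -4
t_q=9/2 is in segment 3 (τ=1/2); S_3(τ)=-30309/7712

y_0=-2 y_1=2 y_2=3 y_3=-3 y_4=0 y_5=-4
S(9/2) = -30309/7712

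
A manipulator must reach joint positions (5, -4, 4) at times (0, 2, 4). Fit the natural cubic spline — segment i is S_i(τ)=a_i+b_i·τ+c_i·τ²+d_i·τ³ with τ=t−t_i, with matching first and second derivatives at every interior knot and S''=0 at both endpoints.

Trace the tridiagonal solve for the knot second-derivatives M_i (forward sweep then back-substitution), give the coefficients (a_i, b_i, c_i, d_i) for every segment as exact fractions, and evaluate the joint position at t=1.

Δ: Δ0=-9/2, Δ1=4
row 1: diag=8, rhs=51; c'=1/4, d'=51/8
back: M1=51/8
M: M0=0, M1=51/8, M2=0
seg 0: a=5, c=M0/2=0, d=(M1−M0)/(6·2)=17/32, b=Δ0−h0·(2M0+M1)/6=-53/8
seg 1: a=-4, c=M1/2=51/16, d=(M2−M1)/(6·2)=-17/32, b=Δ1−h1·(2M1+M2)/6=-1/4
t_q=1 → seg 0, τ=1; S=5+-53/8·τ+0·τ²+17/32·τ³=-35/32

  seg 0: a=5 b=-53/8 c=0 d=17/32
  seg 1: a=-4 b=-1/4 c=51/16 d=-17/32
S(1) = -35/32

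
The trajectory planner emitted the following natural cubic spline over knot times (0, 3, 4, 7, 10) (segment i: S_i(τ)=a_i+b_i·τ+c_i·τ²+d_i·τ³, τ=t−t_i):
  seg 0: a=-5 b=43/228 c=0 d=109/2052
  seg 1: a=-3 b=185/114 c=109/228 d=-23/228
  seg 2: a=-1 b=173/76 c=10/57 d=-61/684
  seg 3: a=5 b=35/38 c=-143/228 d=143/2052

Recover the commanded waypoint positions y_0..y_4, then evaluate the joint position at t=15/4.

y_0 = S_0(0) = a_0 = -5
y_1 = S_1(0) = a_1 = -3
y_2 = S_2(0) = a_2 = -1
y_3 = S_3(0) = a_3 = 5
y_4 = S_3(3) = 4
t_q=15/4 is in segment 1 (τ=3/4); S_1(τ)=-7571/4864

y_0=-5 y_1=-3 y_2=-1 y_3=5 y_4=4
S(15/4) = -7571/4864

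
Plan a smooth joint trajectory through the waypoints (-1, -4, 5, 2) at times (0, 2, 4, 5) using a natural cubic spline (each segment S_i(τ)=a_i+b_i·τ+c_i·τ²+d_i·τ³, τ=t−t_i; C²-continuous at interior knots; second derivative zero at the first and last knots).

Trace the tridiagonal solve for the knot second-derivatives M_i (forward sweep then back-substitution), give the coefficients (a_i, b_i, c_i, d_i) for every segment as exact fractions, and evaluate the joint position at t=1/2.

Δ: Δ0=-3/2, Δ1=9/2, Δ2=-3
row 1: diag=8, rhs=36; c'=1/4, d'=9/2
row 2: denom=6−2·1/4=11/2; d'=(-45−2·9/2)/(11/2)=-108/11
back: M2=-108/11
back: M1=9/2−1/4·-108/11=153/22
M: M0=0, M1=153/22, M2=-108/11, M3=0
seg 0: a=-1, c=M0/2=0, d=(M1−M0)/(6·2)=51/88, b=Δ0−h0·(2M0+M1)/6=-42/11
seg 1: a=-4, c=M1/2=153/44, d=(M2−M1)/(6·2)=-123/88, b=Δ1−h1·(2M1+M2)/6=69/22
seg 2: a=5, c=M2/2=-54/11, d=(M3−M2)/(6·1)=18/11, b=Δ2−h2·(2M2+M3)/6=3/11
t_q=1/2 → seg 0, τ=1/2; S=-1+-42/11·τ+0·τ²+51/88·τ³=-1997/704

  seg 0: a=-1 b=-42/11 c=0 d=51/88
  seg 1: a=-4 b=69/22 c=153/44 d=-123/88
  seg 2: a=5 b=3/11 c=-54/11 d=18/11
S(1/2) = -1997/704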